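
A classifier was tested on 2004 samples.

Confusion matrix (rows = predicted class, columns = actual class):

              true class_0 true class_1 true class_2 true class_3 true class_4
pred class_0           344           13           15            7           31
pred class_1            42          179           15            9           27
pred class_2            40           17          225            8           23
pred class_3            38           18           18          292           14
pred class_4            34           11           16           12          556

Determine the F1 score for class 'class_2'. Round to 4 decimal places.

0.7475

Treat 'class_2' as positive and all other classes as negative.
F1 score = 2·TP/(2·TP+FP+FN).
class_2: TP=225, FP=40+17+8+23=88, FN=15+15+18+16=64 → 450/602 = 0.74751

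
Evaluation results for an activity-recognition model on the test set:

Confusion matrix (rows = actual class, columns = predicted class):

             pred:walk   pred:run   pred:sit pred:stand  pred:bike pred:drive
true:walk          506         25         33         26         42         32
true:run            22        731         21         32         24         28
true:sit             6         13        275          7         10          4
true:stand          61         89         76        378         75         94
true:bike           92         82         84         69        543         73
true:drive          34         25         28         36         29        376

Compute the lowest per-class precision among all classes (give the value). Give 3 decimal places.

Per-class precision (TP/(TP+FP)):
  walk: TP=506, FP=22+6+61+92+34=215 → 506/721 = 0.7018
  run: TP=731, FP=25+13+89+82+25=234 → 731/965 = 0.7575
  sit: TP=275, FP=33+21+76+84+28=242 → 275/517 = 0.5319
  stand: TP=378, FP=26+32+7+69+36=170 → 378/548 = 0.6898
  bike: TP=543, FP=42+24+10+75+29=180 → 543/723 = 0.7510
  drive: TP=376, FP=32+28+4+94+73=231 → 376/607 = 0.6194
Lowest is class 'sit' with precision = 0.532.

0.532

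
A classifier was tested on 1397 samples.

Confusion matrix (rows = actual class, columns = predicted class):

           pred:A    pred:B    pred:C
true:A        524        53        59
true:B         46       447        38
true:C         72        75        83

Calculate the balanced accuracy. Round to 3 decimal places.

Balanced accuracy = mean of per-class recall.
  A: recall = 524/636 = 0.8239
  B: recall = 447/531 = 0.8418
  C: recall = 83/230 = 0.3609
Mean = (0.8239 + 0.8418 + 0.3609) / 3 = 0.676

0.676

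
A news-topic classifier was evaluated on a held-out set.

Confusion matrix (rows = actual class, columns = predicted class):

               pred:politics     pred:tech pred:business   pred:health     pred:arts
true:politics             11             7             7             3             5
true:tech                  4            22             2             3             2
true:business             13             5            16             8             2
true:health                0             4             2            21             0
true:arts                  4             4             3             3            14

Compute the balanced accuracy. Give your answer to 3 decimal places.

Balanced accuracy = mean of per-class recall.
  politics: recall = 11/33 = 0.3333
  tech: recall = 22/33 = 0.6667
  business: recall = 16/44 = 0.3636
  health: recall = 21/27 = 0.7778
  arts: recall = 14/28 = 0.5000
Mean = (0.3333 + 0.6667 + 0.3636 + 0.7778 + 0.5000) / 5 = 0.528

0.528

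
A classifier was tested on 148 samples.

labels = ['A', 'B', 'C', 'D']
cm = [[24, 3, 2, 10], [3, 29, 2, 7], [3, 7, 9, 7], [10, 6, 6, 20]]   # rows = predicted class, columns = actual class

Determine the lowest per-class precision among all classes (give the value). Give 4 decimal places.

Per-class precision (TP/(TP+FP)):
  A: TP=24, FP=3+2+10=15 → 24/39 = 0.61538
  B: TP=29, FP=3+2+7=12 → 29/41 = 0.70732
  C: TP=9, FP=3+7+7=17 → 9/26 = 0.34615
  D: TP=20, FP=10+6+6=22 → 20/42 = 0.47619
Lowest is class 'C' with precision = 0.3462.

0.3462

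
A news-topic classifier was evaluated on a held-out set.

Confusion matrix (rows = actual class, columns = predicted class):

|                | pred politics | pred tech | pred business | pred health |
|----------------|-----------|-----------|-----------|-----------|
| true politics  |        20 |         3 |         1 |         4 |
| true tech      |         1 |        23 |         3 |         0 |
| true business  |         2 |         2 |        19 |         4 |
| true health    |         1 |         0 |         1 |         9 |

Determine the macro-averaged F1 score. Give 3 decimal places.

0.748

Per-class F1 score (2·TP/(2·TP+FP+FN)):
  politics: TP=20, FP=1+2+1=4, FN=3+1+4=8 → 40/52 = 0.7692
  tech: TP=23, FP=3+2+0=5, FN=1+3+0=4 → 46/55 = 0.8364
  business: TP=19, FP=1+3+1=5, FN=2+2+4=8 → 38/51 = 0.7451
  health: TP=9, FP=4+0+4=8, FN=1+0+1=2 → 18/28 = 0.6429
Macro-F1 score = mean = (0.7692 + 0.8364 + 0.7451 + 0.6429) / 4 = 0.748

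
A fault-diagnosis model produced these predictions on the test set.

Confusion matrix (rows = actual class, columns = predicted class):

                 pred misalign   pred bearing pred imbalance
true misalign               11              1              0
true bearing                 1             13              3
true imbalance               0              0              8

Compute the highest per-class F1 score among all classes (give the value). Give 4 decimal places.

Per-class F1 score (2·TP/(2·TP+FP+FN)):
  misalign: TP=11, FP=1+0=1, FN=1+0=1 → 22/24 = 0.91667
  bearing: TP=13, FP=1+0=1, FN=1+3=4 → 26/31 = 0.83871
  imbalance: TP=8, FP=0+3=3, FN=0+0=0 → 16/19 = 0.84211
Highest is class 'misalign' with F1 score = 0.9167.

0.9167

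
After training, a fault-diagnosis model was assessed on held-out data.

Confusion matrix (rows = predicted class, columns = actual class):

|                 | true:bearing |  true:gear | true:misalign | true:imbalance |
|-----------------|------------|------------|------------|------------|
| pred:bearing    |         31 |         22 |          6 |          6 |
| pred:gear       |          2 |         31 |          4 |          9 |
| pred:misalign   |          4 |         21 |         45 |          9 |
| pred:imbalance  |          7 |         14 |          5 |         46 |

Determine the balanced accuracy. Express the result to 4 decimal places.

0.6160

Balanced accuracy = mean of per-class recall.
  bearing: recall = 31/44 = 0.70455
  gear: recall = 31/88 = 0.35227
  misalign: recall = 45/60 = 0.75000
  imbalance: recall = 46/70 = 0.65714
Mean = (0.70455 + 0.35227 + 0.75000 + 0.65714) / 4 = 0.6160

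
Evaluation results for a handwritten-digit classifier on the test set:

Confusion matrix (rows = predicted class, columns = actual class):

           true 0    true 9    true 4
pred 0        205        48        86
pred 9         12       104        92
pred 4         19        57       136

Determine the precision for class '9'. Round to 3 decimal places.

One-vs-rest for '9': TP = diagonal; FP = other classes predicted '9'; FN = '9' predicted as other.
precision = TP/(TP+FP).
9: TP=104, FP=12+92=104 → 104/208 = 0.5000

0.500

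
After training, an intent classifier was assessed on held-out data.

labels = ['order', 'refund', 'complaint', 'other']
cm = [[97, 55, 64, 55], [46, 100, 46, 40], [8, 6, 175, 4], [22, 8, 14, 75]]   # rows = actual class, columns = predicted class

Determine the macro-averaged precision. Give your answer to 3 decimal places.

0.542

Per-class precision (TP/(TP+FP)):
  order: TP=97, FP=46+8+22=76 → 97/173 = 0.5607
  refund: TP=100, FP=55+6+8=69 → 100/169 = 0.5917
  complaint: TP=175, FP=64+46+14=124 → 175/299 = 0.5853
  other: TP=75, FP=55+40+4=99 → 75/174 = 0.4310
Macro-precision = mean = (0.5607 + 0.5917 + 0.5853 + 0.4310) / 4 = 0.542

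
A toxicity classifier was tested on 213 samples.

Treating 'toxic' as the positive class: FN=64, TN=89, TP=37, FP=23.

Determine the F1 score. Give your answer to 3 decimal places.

0.460

Precision = TP/(TP+FP) = 37/60 = 0.6167
Recall = TP/(TP+FN) = 37/101 = 0.3663
F1 = 2·TP/(2·TP+FP+FN) = 74/161 = 0.460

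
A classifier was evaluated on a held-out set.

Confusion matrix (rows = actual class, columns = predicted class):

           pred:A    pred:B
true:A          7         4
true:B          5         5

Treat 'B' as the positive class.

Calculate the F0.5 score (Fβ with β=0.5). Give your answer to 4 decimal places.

0.5435

Fβ = (1+β²)·TP / ((1+β²)·TP + β²·FN + FP), with β²=1/4
= 1.25·5 / (1.25·5 + 0.25·5 + 4) = 0.5435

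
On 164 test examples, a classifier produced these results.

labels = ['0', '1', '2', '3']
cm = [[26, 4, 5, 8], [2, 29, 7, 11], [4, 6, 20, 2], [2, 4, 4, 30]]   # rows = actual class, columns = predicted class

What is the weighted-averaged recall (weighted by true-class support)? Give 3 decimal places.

Per-class recall (TP/(TP+FN)):
  0: TP=26, FN=4+5+8=17 → 26/43 = 0.6047
  1: TP=29, FN=2+7+11=20 → 29/49 = 0.5918
  2: TP=20, FN=4+6+2=12 → 20/32 = 0.6250
  3: TP=30, FN=2+4+4=10 → 30/40 = 0.7500
Weighted-recall = Σ (supportᵢ/N)·recallᵢ with N=164: (43/164)·0.6047 + (49/164)·0.5918 + (32/164)·0.6250 + (40/164)·0.7500 = 0.640

0.640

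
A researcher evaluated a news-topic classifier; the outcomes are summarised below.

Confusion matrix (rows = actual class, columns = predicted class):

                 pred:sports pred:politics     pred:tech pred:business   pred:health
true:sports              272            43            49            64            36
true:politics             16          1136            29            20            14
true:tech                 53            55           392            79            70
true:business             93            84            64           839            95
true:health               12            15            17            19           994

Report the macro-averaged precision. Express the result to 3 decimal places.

Per-class precision (TP/(TP+FP)):
  sports: TP=272, FP=16+53+93+12=174 → 272/446 = 0.6099
  politics: TP=1136, FP=43+55+84+15=197 → 1136/1333 = 0.8522
  tech: TP=392, FP=49+29+64+17=159 → 392/551 = 0.7114
  business: TP=839, FP=64+20+79+19=182 → 839/1021 = 0.8217
  health: TP=994, FP=36+14+70+95=215 → 994/1209 = 0.8222
Macro-precision = mean = (0.6099 + 0.8522 + 0.7114 + 0.8217 + 0.8222) / 5 = 0.763

0.763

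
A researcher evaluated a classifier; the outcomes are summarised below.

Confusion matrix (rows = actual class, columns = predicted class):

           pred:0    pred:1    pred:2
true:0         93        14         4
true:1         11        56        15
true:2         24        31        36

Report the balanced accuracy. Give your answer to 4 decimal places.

Balanced accuracy = mean of per-class recall.
  0: recall = 93/111 = 0.83784
  1: recall = 56/82 = 0.68293
  2: recall = 36/91 = 0.39560
Mean = (0.83784 + 0.68293 + 0.39560) / 3 = 0.6388

0.6388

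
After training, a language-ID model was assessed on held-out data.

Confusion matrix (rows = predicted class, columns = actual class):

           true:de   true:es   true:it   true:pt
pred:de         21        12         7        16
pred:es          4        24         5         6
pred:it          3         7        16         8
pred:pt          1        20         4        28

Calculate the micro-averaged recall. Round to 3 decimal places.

0.489

Micro-averaging pools counts across classes: ΣTP=89, ΣFP=93, ΣFN=93.
Micro-recall = TP/(TP+FN) on pooled counts = 0.489 (equals overall accuracy in single-label multiclass).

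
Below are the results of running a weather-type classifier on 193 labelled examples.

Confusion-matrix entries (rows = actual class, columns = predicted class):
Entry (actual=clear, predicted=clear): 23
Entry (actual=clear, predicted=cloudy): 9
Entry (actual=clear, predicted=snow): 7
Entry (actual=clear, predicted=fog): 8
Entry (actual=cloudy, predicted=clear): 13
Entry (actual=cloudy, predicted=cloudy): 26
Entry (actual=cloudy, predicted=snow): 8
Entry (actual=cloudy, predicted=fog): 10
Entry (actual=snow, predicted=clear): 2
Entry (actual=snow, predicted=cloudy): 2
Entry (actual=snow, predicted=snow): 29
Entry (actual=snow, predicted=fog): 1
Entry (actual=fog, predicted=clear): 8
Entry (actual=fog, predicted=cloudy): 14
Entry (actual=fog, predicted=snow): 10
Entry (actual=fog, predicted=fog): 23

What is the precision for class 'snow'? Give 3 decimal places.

0.537

Take TP from the diagonal, FP from the rest of the 'snow' prediction marginal, FN from the rest of the 'snow' actual marginal.
precision = TP/(TP+FP).
snow: TP=29, FP=7+8+10=25 → 29/54 = 0.5370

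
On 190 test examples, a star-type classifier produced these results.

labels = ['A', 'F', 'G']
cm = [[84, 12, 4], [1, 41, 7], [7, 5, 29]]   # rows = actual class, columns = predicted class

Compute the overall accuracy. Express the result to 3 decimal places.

0.811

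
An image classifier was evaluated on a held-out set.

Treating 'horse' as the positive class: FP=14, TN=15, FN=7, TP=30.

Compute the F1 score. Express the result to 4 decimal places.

0.7407

Precision = TP/(TP+FP) = 30/44 = 0.6818
Recall = TP/(TP+FN) = 30/37 = 0.8108
F1 = 2·TP/(2·TP+FP+FN) = 60/81 = 0.7407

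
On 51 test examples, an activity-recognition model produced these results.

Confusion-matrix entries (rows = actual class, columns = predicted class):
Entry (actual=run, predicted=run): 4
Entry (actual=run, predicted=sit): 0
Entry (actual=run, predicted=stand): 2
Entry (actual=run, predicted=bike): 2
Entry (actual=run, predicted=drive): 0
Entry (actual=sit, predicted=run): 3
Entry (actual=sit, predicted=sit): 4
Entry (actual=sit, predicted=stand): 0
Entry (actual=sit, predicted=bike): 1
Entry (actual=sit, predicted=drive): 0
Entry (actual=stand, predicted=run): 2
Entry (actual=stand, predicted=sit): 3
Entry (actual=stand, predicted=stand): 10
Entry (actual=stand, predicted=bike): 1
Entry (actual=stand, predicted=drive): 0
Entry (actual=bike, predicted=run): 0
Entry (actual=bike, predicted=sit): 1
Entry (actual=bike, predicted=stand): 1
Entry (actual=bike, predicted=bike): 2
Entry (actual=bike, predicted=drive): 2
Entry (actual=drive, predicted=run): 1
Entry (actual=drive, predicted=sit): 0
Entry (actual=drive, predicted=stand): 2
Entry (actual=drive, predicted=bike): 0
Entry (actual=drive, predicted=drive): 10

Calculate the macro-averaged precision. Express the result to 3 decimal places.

Per-class precision (TP/(TP+FP)):
  run: TP=4, FP=3+2+0+1=6 → 4/10 = 0.4000
  sit: TP=4, FP=0+3+1+0=4 → 4/8 = 0.5000
  stand: TP=10, FP=2+0+1+2=5 → 10/15 = 0.6667
  bike: TP=2, FP=2+1+1+0=4 → 2/6 = 0.3333
  drive: TP=10, FP=0+0+0+2=2 → 10/12 = 0.8333
Macro-precision = mean = (0.4000 + 0.5000 + 0.6667 + 0.3333 + 0.8333) / 5 = 0.547

0.547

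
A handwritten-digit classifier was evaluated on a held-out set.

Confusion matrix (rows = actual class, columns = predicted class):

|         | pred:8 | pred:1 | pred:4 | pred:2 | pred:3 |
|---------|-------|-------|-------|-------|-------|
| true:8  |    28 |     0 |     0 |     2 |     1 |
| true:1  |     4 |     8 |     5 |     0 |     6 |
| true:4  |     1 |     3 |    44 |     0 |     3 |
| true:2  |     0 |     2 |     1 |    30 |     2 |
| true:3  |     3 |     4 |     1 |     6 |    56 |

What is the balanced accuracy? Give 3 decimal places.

0.754

Balanced accuracy = mean of per-class recall.
  8: recall = 28/31 = 0.9032
  1: recall = 8/23 = 0.3478
  4: recall = 44/51 = 0.8627
  2: recall = 30/35 = 0.8571
  3: recall = 56/70 = 0.8000
Mean = (0.9032 + 0.3478 + 0.8627 + 0.8571 + 0.8000) / 5 = 0.754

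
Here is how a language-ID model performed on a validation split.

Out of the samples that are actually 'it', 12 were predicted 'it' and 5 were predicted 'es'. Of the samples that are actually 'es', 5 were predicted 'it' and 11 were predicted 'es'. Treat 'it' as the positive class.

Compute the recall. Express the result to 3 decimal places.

0.706

Recall = TP/(TP+FN) = 12/(12+5) = 12/17 = 0.706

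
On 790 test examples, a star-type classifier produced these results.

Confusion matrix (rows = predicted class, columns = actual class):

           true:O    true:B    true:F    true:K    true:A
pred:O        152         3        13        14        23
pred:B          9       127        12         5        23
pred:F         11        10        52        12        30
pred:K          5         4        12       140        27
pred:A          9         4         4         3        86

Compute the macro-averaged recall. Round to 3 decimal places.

0.699

Per-class recall (TP/(TP+FN)):
  O: TP=152, FN=9+11+5+9=34 → 152/186 = 0.8172
  B: TP=127, FN=3+10+4+4=21 → 127/148 = 0.8581
  F: TP=52, FN=13+12+12+4=41 → 52/93 = 0.5591
  K: TP=140, FN=14+5+12+3=34 → 140/174 = 0.8046
  A: TP=86, FN=23+23+30+27=103 → 86/189 = 0.4550
Macro-recall = mean = (0.8172 + 0.8581 + 0.5591 + 0.8046 + 0.4550) / 5 = 0.699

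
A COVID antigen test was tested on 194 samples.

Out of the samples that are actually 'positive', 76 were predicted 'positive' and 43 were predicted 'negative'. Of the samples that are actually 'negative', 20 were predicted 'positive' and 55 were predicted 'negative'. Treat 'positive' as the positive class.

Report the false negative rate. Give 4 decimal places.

0.3613

FNR = FN/(FN+TP) = 43/(43+76) = 0.3613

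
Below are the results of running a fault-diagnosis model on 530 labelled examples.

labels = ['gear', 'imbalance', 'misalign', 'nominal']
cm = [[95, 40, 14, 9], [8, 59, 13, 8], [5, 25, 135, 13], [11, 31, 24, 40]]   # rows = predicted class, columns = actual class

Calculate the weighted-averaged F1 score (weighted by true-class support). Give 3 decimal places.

0.616

Per-class F1 score (2·TP/(2·TP+FP+FN)):
  gear: TP=95, FP=40+14+9=63, FN=8+5+11=24 → 190/277 = 0.6859
  imbalance: TP=59, FP=8+13+8=29, FN=40+25+31=96 → 118/243 = 0.4856
  misalign: TP=135, FP=5+25+13=43, FN=14+13+24=51 → 270/364 = 0.7418
  nominal: TP=40, FP=11+31+24=66, FN=9+8+13=30 → 80/176 = 0.4545
Weighted-F1 score = Σ (supportᵢ/N)·F1 scoreᵢ with N=530: (119/530)·0.6859 + (155/530)·0.4856 + (186/530)·0.7418 + (70/530)·0.4545 = 0.616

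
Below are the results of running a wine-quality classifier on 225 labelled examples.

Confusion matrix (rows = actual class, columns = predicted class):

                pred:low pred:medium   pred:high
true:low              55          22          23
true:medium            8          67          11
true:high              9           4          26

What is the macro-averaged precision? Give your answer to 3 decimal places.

Per-class precision (TP/(TP+FP)):
  low: TP=55, FP=8+9=17 → 55/72 = 0.7639
  medium: TP=67, FP=22+4=26 → 67/93 = 0.7204
  high: TP=26, FP=23+11=34 → 26/60 = 0.4333
Macro-precision = mean = (0.7639 + 0.7204 + 0.4333) / 3 = 0.639

0.639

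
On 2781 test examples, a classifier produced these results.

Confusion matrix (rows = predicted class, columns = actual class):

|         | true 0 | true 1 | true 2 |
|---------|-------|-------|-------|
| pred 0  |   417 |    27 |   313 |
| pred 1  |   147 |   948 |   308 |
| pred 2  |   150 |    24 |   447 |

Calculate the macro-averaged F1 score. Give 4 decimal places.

0.6285

Per-class F1 score (2·TP/(2·TP+FP+FN)):
  0: TP=417, FP=27+313=340, FN=147+150=297 → 834/1471 = 0.56696
  1: TP=948, FP=147+308=455, FN=27+24=51 → 1896/2402 = 0.78934
  2: TP=447, FP=150+24=174, FN=313+308=621 → 894/1689 = 0.52931
Macro-F1 score = mean = (0.56696 + 0.78934 + 0.52931) / 3 = 0.6285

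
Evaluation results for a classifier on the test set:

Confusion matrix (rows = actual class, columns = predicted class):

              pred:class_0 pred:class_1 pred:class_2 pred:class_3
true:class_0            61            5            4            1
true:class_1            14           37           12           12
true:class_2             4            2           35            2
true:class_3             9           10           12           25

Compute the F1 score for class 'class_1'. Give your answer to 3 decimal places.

0.574

F1 score = 2·TP/(2·TP+FP+FN).
class_1: TP=37, FP=5+2+10=17, FN=14+12+12=38 → 74/129 = 0.5736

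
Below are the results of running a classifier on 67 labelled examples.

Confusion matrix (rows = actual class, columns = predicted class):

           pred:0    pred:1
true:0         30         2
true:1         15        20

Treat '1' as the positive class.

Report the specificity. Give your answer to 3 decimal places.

0.938

Specificity = TN/(TN+FP) = 30/(30+2) = 0.938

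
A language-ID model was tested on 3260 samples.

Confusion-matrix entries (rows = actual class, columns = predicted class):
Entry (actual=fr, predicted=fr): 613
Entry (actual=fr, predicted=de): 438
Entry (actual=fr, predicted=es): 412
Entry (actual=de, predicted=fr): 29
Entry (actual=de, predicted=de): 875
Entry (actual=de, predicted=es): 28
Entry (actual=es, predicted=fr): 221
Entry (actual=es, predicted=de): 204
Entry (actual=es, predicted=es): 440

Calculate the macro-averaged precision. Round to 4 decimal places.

0.5957

Per-class precision (TP/(TP+FP)):
  fr: TP=613, FP=29+221=250 → 613/863 = 0.71031
  de: TP=875, FP=438+204=642 → 875/1517 = 0.57680
  es: TP=440, FP=412+28=440 → 440/880 = 0.50000
Macro-precision = mean = (0.71031 + 0.57680 + 0.50000) / 3 = 0.5957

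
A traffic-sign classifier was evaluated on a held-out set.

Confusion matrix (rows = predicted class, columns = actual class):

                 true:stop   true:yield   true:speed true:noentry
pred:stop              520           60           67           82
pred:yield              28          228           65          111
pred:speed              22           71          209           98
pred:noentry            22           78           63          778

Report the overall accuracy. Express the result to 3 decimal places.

Accuracy = trace / total = (520+228+209+778=1735) / 2502 = 1735/2502 = 0.693

0.693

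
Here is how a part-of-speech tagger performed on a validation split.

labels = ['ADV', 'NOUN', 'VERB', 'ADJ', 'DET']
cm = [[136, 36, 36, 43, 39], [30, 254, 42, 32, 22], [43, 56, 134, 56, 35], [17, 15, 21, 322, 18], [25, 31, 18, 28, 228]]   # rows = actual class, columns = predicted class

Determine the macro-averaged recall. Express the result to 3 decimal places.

Per-class recall (TP/(TP+FN)):
  ADV: TP=136, FN=36+36+43+39=154 → 136/290 = 0.4690
  NOUN: TP=254, FN=30+42+32+22=126 → 254/380 = 0.6684
  VERB: TP=134, FN=43+56+56+35=190 → 134/324 = 0.4136
  ADJ: TP=322, FN=17+15+21+18=71 → 322/393 = 0.8193
  DET: TP=228, FN=25+31+18+28=102 → 228/330 = 0.6909
Macro-recall = mean = (0.4690 + 0.6684 + 0.4136 + 0.8193 + 0.6909) / 5 = 0.612

0.612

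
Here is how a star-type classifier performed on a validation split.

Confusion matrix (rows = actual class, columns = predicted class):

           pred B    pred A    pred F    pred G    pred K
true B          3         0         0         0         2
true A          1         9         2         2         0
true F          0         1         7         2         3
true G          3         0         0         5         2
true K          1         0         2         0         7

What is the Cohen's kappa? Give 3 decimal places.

Observed agreement pₒ = trace/N = 31/52 = 0.5962
Expected agreement pₑ = Σ (rowᵢ·colᵢ)/N² = (5·8 + 14·10 + 13·11 + 10·9 + 10·14)/52² = 0.2045
κ = (pₒ − pₑ)/(1 − pₑ) = (0.5962 − 0.2045)/(1 − 0.2045) = 0.492

0.492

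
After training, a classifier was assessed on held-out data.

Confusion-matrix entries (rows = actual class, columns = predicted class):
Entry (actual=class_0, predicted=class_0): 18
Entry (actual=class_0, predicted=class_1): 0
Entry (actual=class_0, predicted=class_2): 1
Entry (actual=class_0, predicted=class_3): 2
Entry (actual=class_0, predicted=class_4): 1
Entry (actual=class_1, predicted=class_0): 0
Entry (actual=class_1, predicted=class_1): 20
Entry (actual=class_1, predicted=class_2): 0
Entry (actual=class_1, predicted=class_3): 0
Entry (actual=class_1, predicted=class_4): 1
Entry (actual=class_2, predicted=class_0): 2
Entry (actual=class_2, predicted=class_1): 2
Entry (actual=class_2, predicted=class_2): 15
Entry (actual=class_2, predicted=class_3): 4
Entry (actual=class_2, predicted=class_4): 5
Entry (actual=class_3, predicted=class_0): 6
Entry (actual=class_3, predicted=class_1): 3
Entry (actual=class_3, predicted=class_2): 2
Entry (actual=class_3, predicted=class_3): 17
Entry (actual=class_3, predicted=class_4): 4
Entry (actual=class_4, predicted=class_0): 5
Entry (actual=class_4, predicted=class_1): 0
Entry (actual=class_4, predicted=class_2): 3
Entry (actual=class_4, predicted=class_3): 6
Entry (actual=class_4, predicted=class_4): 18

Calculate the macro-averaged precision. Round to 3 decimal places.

Per-class precision (TP/(TP+FP)):
  class_0: TP=18, FP=0+2+6+5=13 → 18/31 = 0.5806
  class_1: TP=20, FP=0+2+3+0=5 → 20/25 = 0.8000
  class_2: TP=15, FP=1+0+2+3=6 → 15/21 = 0.7143
  class_3: TP=17, FP=2+0+4+6=12 → 17/29 = 0.5862
  class_4: TP=18, FP=1+1+5+4=11 → 18/29 = 0.6207
Macro-precision = mean = (0.5806 + 0.8000 + 0.7143 + 0.5862 + 0.6207) / 5 = 0.660

0.660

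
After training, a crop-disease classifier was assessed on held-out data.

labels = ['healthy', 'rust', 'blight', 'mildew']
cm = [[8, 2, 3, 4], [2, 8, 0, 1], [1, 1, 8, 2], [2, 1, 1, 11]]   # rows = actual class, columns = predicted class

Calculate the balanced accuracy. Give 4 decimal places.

0.6495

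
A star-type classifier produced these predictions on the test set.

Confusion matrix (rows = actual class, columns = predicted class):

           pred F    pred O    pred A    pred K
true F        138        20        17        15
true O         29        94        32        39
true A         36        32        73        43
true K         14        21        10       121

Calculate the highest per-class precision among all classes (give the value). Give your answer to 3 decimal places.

Per-class precision (TP/(TP+FP)):
  F: TP=138, FP=29+36+14=79 → 138/217 = 0.6359
  O: TP=94, FP=20+32+21=73 → 94/167 = 0.5629
  A: TP=73, FP=17+32+10=59 → 73/132 = 0.5530
  K: TP=121, FP=15+39+43=97 → 121/218 = 0.5550
Highest is class 'F' with precision = 0.636.

0.636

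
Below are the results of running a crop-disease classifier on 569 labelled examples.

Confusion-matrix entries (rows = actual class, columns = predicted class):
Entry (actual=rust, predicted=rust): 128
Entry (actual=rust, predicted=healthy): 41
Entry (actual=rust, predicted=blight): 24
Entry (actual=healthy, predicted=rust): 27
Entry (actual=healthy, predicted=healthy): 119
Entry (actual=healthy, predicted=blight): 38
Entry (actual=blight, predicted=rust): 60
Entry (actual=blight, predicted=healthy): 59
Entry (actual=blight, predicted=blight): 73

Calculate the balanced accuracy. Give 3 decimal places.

Balanced accuracy = mean of per-class recall.
  rust: recall = 128/193 = 0.6632
  healthy: recall = 119/184 = 0.6467
  blight: recall = 73/192 = 0.3802
Mean = (0.6632 + 0.6467 + 0.3802) / 3 = 0.563

0.563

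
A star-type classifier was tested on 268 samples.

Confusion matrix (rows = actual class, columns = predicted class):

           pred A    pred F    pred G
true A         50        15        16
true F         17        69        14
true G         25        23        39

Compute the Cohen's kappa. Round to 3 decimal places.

Observed agreement pₒ = trace/N = 158/268 = 0.5896
Expected agreement pₑ = Σ (rowᵢ·colᵢ)/N² = (81·92 + 100·107 + 87·69)/268² = 0.3363
κ = (pₒ − pₑ)/(1 − pₑ) = (0.5896 − 0.3363)/(1 − 0.3363) = 0.382

0.382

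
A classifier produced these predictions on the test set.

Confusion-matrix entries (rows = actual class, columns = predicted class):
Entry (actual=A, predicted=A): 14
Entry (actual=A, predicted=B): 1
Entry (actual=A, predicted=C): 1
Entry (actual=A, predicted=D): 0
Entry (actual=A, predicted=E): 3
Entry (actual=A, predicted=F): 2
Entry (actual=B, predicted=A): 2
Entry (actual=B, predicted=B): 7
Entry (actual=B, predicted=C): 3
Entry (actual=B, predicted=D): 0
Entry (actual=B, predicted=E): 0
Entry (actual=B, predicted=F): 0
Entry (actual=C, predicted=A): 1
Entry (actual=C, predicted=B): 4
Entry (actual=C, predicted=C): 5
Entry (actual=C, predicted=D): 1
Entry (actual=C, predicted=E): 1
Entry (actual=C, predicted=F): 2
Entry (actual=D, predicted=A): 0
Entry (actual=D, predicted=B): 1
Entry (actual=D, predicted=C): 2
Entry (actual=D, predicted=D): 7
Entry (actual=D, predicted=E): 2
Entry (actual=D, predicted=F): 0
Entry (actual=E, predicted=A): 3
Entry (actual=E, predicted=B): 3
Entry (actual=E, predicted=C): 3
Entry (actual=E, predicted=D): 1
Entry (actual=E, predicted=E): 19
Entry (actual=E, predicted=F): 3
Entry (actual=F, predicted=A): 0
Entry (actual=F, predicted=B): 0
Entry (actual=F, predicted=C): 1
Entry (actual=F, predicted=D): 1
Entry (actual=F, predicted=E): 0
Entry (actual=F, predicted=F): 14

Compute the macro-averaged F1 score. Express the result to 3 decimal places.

Per-class F1 score (2·TP/(2·TP+FP+FN)):
  A: TP=14, FP=2+1+0+3+0=6, FN=1+1+0+3+2=7 → 28/41 = 0.6829
  B: TP=7, FP=1+4+1+3+0=9, FN=2+3+0+0+0=5 → 14/28 = 0.5000
  C: TP=5, FP=1+3+2+3+1=10, FN=1+4+1+1+2=9 → 10/29 = 0.3448
  D: TP=7, FP=0+0+1+1+1=3, FN=0+1+2+2+0=5 → 14/22 = 0.6364
  E: TP=19, FP=3+0+1+2+0=6, FN=3+3+3+1+3=13 → 38/57 = 0.6667
  F: TP=14, FP=2+0+2+0+3=7, FN=0+0+1+1+0=2 → 28/37 = 0.7568
Macro-F1 score = mean = (0.6829 + 0.5000 + 0.3448 + 0.6364 + 0.6667 + 0.7568) / 6 = 0.598

0.598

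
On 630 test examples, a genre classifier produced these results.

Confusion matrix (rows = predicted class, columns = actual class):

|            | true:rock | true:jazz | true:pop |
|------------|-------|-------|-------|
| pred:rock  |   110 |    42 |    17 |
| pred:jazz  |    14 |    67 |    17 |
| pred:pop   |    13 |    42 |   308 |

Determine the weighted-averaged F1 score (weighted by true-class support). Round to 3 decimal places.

0.760

Per-class F1 score (2·TP/(2·TP+FP+FN)):
  rock: TP=110, FP=42+17=59, FN=14+13=27 → 220/306 = 0.7190
  jazz: TP=67, FP=14+17=31, FN=42+42=84 → 134/249 = 0.5382
  pop: TP=308, FP=13+42=55, FN=17+17=34 → 616/705 = 0.8738
Weighted-F1 score = Σ (supportᵢ/N)·F1 scoreᵢ with N=630: (137/630)·0.7190 + (151/630)·0.5382 + (342/630)·0.8738 = 0.760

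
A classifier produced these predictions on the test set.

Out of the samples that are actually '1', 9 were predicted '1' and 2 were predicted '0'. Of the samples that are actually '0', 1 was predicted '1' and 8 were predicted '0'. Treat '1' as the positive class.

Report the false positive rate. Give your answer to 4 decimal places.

0.1111

FPR = FP/(FP+TN) = 1/(1+8) = 0.1111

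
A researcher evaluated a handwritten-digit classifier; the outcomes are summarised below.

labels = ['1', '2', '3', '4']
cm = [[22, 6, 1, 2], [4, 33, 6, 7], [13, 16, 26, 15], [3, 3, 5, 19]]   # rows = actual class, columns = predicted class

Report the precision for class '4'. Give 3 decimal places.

precision = TP/(TP+FP).
4: TP=19, FP=2+7+15=24 → 19/43 = 0.4419

0.442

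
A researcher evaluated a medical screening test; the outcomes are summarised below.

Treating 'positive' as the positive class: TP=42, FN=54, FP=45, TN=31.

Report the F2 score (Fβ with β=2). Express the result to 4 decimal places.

0.4459

Fβ = (1+β²)·TP / ((1+β²)·TP + β²·FN + FP), with β²=4
= 5·42 / (5·42 + 4·54 + 45) = 0.4459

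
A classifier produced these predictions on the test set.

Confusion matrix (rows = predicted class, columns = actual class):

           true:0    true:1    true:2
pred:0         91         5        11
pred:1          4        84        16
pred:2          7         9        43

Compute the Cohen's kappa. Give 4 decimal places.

Observed agreement pₒ = trace/N = 218/270 = 0.80741
Expected agreement pₑ = Σ (rowᵢ·colᵢ)/N² = (102·107 + 98·104 + 70·59)/270² = 0.34617
κ = (pₒ − pₑ)/(1 − pₑ) = (0.80741 − 0.34617)/(1 − 0.34617) = 0.7054

0.7054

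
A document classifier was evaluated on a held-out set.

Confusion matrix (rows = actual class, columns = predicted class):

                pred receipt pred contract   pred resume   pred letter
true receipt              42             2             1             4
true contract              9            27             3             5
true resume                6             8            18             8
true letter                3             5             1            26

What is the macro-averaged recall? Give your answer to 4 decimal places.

0.6659

Per-class recall (TP/(TP+FN)):
  receipt: TP=42, FN=2+1+4=7 → 42/49 = 0.85714
  contract: TP=27, FN=9+3+5=17 → 27/44 = 0.61364
  resume: TP=18, FN=6+8+8=22 → 18/40 = 0.45000
  letter: TP=26, FN=3+5+1=9 → 26/35 = 0.74286
Macro-recall = mean = (0.85714 + 0.61364 + 0.45000 + 0.74286) / 4 = 0.6659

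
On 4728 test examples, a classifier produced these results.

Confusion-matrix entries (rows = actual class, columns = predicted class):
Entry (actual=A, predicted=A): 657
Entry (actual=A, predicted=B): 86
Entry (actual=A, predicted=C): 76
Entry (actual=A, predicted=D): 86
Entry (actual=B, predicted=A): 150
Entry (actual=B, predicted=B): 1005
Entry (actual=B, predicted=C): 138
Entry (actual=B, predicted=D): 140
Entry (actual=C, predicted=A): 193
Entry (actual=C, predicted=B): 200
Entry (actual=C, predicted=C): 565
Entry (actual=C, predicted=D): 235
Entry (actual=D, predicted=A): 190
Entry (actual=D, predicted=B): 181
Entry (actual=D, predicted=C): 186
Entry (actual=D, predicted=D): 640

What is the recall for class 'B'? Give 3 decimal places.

Take TP from the diagonal, FP from the rest of the 'B' prediction marginal, FN from the rest of the 'B' actual marginal.
recall = TP/(TP+FN).
B: TP=1005, FN=150+138+140=428 → 1005/1433 = 0.7013

0.701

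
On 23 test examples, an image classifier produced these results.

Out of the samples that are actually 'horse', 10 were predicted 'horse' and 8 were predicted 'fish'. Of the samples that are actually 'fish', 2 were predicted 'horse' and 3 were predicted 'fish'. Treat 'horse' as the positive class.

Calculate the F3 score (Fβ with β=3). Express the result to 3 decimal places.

0.575

Fβ = (1+β²)·TP / ((1+β²)·TP + β²·FN + FP), with β²=9
= 10·10 / (10·10 + 9·8 + 2) = 0.575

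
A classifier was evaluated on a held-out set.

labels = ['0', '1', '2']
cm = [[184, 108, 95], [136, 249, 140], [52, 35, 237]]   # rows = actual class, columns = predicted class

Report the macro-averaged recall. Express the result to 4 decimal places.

Per-class recall (TP/(TP+FN)):
  0: TP=184, FN=108+95=203 → 184/387 = 0.47545
  1: TP=249, FN=136+140=276 → 249/525 = 0.47429
  2: TP=237, FN=52+35=87 → 237/324 = 0.73148
Macro-recall = mean = (0.47545 + 0.47429 + 0.73148) / 3 = 0.5604

0.5604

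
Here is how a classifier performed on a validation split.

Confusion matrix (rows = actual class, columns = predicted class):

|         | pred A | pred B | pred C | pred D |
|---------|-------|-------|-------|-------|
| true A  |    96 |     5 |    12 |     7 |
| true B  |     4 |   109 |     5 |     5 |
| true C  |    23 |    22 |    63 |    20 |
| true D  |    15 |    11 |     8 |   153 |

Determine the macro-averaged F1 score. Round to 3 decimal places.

0.739

Per-class F1 score (2·TP/(2·TP+FP+FN)):
  A: TP=96, FP=4+23+15=42, FN=5+12+7=24 → 192/258 = 0.7442
  B: TP=109, FP=5+22+11=38, FN=4+5+5=14 → 218/270 = 0.8074
  C: TP=63, FP=12+5+8=25, FN=23+22+20=65 → 126/216 = 0.5833
  D: TP=153, FP=7+5+20=32, FN=15+11+8=34 → 306/372 = 0.8226
Macro-F1 score = mean = (0.7442 + 0.8074 + 0.5833 + 0.8226) / 4 = 0.739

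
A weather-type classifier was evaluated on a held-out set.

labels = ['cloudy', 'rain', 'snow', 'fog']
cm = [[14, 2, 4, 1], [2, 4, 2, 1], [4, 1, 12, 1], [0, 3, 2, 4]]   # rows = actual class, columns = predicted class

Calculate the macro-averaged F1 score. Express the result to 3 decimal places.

0.559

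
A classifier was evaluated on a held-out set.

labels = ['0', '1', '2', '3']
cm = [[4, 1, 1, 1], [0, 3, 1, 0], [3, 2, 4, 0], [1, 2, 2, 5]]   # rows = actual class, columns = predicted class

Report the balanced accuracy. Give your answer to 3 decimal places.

0.566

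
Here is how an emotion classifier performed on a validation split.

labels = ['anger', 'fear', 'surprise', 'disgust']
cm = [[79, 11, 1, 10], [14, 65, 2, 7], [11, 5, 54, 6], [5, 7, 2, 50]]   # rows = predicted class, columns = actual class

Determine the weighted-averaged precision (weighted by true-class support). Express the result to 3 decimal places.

Per-class precision (TP/(TP+FP)):
  anger: TP=79, FP=11+1+10=22 → 79/101 = 0.7822
  fear: TP=65, FP=14+2+7=23 → 65/88 = 0.7386
  surprise: TP=54, FP=11+5+6=22 → 54/76 = 0.7105
  disgust: TP=50, FP=5+7+2=14 → 50/64 = 0.7813
Weighted-precision = Σ (supportᵢ/N)·precisionᵢ with N=329: (109/329)·0.7822 + (88/329)·0.7386 + (59/329)·0.7105 + (73/329)·0.7813 = 0.757

0.757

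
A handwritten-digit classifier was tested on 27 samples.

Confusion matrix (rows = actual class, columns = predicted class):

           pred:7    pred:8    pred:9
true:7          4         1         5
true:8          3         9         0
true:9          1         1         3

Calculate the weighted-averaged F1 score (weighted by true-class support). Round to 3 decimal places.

0.598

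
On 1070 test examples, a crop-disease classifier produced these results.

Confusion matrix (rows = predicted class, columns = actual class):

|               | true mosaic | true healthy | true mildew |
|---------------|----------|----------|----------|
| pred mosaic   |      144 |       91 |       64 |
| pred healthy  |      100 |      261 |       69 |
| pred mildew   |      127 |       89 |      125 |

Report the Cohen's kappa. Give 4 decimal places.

0.2361

Observed agreement pₒ = trace/N = 530/1070 = 0.49533
Expected agreement pₑ = Σ (rowᵢ·colᵢ)/N² = (371·299 + 441·430 + 258·341)/1070² = 0.33936
κ = (pₒ − pₑ)/(1 − pₑ) = (0.49533 − 0.33936)/(1 − 0.33936) = 0.2361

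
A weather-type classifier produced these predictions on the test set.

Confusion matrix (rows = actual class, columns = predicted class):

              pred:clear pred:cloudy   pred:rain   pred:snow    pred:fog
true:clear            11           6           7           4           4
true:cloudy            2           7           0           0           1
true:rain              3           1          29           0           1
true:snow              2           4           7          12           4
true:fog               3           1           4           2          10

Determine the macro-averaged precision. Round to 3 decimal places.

Per-class precision (TP/(TP+FP)):
  clear: TP=11, FP=2+3+2+3=10 → 11/21 = 0.5238
  cloudy: TP=7, FP=6+1+4+1=12 → 7/19 = 0.3684
  rain: TP=29, FP=7+0+7+4=18 → 29/47 = 0.6170
  snow: TP=12, FP=4+0+0+2=6 → 12/18 = 0.6667
  fog: TP=10, FP=4+1+1+4=10 → 10/20 = 0.5000
Macro-precision = mean = (0.5238 + 0.3684 + 0.6170 + 0.6667 + 0.5000) / 5 = 0.535

0.535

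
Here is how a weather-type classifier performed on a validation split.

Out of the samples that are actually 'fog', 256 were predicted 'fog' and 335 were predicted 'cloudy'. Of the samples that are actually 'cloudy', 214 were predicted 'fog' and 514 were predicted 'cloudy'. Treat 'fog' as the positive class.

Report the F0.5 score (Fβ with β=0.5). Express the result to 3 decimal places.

Fβ = (1+β²)·TP / ((1+β²)·TP + β²·FN + FP), with β²=1/4
= 1.25·256 / (1.25·256 + 0.25·335 + 214) = 0.518

0.518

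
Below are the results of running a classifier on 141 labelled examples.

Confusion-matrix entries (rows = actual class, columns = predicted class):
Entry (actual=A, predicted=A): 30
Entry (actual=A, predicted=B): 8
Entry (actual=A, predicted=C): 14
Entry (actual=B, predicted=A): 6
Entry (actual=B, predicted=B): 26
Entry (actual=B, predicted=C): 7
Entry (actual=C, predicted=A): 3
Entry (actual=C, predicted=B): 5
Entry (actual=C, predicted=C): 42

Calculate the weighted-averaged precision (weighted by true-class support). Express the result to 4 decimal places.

0.7045

Per-class precision (TP/(TP+FP)):
  A: TP=30, FP=6+3=9 → 30/39 = 0.76923
  B: TP=26, FP=8+5=13 → 26/39 = 0.66667
  C: TP=42, FP=14+7=21 → 42/63 = 0.66667
Weighted-precision = Σ (supportᵢ/N)·precisionᵢ with N=141: (52/141)·0.76923 + (39/141)·0.66667 + (50/141)·0.66667 = 0.7045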